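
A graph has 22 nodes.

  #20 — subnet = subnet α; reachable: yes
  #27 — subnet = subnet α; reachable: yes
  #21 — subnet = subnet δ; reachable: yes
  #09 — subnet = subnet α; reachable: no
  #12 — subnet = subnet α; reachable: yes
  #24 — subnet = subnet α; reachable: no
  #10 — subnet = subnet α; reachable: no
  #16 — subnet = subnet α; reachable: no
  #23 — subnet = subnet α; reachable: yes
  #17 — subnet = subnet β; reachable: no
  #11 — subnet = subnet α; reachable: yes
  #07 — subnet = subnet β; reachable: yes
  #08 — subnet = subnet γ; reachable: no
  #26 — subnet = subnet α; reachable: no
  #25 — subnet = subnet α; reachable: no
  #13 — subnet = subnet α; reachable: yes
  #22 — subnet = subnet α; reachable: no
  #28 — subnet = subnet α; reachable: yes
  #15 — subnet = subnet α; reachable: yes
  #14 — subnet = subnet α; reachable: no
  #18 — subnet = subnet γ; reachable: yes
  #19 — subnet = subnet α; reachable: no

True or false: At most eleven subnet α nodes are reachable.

'At most eleven subnet α nodes are reachable' holds iff |A ∩ B| ≤ 11.
|A| = 17, |A ∩ B| = 8, |A ∖ B| = 9.
|A ∩ B| = 8, so the statement is true.

True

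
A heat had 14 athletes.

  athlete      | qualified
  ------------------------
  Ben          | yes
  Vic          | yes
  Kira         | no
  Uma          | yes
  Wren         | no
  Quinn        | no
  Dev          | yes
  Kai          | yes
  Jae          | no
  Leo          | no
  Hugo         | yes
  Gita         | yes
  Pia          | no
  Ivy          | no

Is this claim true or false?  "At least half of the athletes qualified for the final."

Truth condition: |A ∩ B| ≥ |A ∖ B|.
A (the restrictor) = {Ben, Vic, Kira, Uma, Wren, Quinn, Dev, Kai, Jae, Leo, Hugo, Gita, Pia, Ivy}, |A| = 14.
A ∩ B = {Ben, Vic, Uma, Dev, Kai, Hugo, Gita}, so |A ∩ B| = 7.
A ∖ B = {Kira, Wren, Quinn, Jae, Leo, Pia, Ivy}, so |A ∖ B| = 7.
7 = 7, so the statement is true.

True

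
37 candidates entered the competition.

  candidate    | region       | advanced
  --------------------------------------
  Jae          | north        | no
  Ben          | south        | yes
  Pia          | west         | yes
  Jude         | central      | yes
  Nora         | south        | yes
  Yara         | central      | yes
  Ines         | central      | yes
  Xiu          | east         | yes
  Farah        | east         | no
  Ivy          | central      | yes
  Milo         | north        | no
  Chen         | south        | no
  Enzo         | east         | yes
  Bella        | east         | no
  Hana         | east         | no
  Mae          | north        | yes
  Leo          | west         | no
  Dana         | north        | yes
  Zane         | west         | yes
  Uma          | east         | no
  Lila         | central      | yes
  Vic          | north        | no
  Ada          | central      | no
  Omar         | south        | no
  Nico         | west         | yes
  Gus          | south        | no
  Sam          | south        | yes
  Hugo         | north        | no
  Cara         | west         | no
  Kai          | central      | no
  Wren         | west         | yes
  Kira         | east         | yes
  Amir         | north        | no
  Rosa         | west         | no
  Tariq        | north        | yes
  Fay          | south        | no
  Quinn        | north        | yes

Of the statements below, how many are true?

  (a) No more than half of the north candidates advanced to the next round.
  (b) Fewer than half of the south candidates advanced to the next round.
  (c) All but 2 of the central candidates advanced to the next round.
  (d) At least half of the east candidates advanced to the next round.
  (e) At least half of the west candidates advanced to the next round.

(a) north: |A| = 9, |A ∩ B| = 4; needs |A ∩ B| ≤ |A ∖ B| — true.
(b) south: |A| = 7, |A ∩ B| = 3; needs |A ∩ B| < |A ∖ B| — true.
(c) central: |A| = 7, |A ∩ B| = 5; needs |A ∖ B| = 2 — true.
(d) east: |A| = 7, |A ∩ B| = 3; needs |A ∩ B| ≥ |A ∖ B| — false.
(e) west: |A| = 7, |A ∩ B| = 4; needs |A ∩ B| ≥ |A ∖ B| — true.

4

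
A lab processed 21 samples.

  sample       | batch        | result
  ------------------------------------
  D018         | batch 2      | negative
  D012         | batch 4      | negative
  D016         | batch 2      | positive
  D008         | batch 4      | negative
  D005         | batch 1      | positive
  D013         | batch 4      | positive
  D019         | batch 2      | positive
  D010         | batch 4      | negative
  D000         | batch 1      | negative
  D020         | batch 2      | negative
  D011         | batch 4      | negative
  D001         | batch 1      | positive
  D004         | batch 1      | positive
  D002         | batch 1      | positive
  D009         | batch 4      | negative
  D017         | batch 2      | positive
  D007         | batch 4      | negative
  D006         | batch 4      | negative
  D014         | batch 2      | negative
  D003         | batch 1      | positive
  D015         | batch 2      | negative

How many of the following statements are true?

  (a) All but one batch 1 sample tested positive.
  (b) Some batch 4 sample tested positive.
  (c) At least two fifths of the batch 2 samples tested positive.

3

(a) batch 1: |A| = 6, |A ∩ B| = 5; needs |A ∖ B| = 1 — true.
(b) batch 4: |A| = 8, |A ∩ B| = 1; needs A ∩ B ≠ ∅ (|A ∩ B| ≥ 1) — true.
(c) batch 2: |A| = 7, |A ∩ B| = 3; needs |A ∩ B| / |A| ≥ 2/5 — true.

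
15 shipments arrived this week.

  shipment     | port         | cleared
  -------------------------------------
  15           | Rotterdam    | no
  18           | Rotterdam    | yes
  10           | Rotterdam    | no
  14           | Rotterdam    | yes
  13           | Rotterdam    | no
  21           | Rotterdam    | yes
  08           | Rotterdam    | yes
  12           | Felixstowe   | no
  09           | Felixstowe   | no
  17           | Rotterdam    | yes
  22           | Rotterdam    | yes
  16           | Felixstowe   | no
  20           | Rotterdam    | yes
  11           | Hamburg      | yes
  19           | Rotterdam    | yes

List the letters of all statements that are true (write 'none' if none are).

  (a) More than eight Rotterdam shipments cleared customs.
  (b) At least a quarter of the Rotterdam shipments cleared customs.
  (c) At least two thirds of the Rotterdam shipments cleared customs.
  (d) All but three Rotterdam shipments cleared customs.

(b), (c), (d)

|A| = 11, |A ∩ B| = 8, |A ∖ B| = 3.
(a) |A ∩ B| > 8: fails.
(b) |A ∩ B| / |A| ≥ 1/4: holds.
(c) |A ∩ B| / |A| ≥ 2/3: holds.
(d) |A ∖ B| = 3: holds.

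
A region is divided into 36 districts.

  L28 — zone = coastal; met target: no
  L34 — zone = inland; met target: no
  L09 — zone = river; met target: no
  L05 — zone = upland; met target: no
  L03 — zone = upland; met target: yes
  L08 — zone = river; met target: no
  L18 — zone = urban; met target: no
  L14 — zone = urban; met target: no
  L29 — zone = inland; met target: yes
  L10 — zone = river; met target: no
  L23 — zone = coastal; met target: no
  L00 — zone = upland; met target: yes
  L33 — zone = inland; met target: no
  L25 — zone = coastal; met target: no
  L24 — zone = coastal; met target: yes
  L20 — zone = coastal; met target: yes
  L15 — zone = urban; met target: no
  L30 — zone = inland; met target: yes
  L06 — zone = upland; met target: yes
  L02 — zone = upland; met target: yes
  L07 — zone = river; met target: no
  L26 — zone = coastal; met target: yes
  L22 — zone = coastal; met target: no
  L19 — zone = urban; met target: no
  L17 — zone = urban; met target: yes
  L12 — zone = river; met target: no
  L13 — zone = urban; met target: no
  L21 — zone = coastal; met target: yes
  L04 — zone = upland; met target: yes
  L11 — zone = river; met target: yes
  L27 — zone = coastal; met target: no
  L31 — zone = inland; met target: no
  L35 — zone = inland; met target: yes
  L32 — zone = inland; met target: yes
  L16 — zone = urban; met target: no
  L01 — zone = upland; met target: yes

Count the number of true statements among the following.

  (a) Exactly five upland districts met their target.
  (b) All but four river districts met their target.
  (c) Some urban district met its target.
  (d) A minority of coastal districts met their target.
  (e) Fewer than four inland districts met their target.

(a) upland: |A| = 7, |A ∩ B| = 6; needs |A ∩ B| = 5 — false.
(b) river: |A| = 6, |A ∩ B| = 1; needs |A ∖ B| = 4 — false.
(c) urban: |A| = 7, |A ∩ B| = 1; needs A ∩ B ≠ ∅ (|A ∩ B| ≥ 1) — true.
(d) coastal: |A| = 9, |A ∩ B| = 4; needs |A ∩ B| < |A ∖ B| — true.
(e) inland: |A| = 7, |A ∩ B| = 4; needs |A ∩ B| < 4 — false.

2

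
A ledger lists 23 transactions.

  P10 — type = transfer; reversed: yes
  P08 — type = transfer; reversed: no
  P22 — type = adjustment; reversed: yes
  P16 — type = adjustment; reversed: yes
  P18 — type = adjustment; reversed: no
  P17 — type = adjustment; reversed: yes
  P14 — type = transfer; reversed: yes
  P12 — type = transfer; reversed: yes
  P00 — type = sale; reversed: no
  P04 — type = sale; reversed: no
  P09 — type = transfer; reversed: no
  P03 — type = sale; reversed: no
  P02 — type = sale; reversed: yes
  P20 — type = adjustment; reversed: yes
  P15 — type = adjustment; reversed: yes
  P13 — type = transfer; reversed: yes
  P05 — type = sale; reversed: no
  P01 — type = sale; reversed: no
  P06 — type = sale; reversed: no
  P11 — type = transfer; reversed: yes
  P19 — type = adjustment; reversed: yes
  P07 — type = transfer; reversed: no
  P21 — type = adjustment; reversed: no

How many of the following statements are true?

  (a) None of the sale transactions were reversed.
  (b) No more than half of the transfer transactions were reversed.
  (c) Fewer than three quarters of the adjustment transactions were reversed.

0

(a) sale: |A| = 7, |A ∩ B| = 1; needs A ∩ B = ∅ (|A ∩ B| = 0) — false.
(b) transfer: |A| = 8, |A ∩ B| = 5; needs |A ∩ B| ≤ |A ∖ B| — false.
(c) adjustment: |A| = 8, |A ∩ B| = 6; needs |A ∩ B| / |A| < 3/4 — false.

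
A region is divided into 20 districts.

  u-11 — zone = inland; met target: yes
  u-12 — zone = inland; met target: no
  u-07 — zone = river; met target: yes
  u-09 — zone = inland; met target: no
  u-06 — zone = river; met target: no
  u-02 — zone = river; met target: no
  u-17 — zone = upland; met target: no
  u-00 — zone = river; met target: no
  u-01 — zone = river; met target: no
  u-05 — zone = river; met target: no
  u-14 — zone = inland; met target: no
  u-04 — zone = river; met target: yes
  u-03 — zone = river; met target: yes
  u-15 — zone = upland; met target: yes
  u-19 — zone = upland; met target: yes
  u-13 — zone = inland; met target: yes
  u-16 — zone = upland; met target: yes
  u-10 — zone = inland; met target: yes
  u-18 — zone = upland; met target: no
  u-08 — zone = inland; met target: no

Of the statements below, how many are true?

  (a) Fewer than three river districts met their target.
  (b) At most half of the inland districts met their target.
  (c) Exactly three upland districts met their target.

2

(a) river: |A| = 8, |A ∩ B| = 3; needs |A ∩ B| < 3 — false.
(b) inland: |A| = 7, |A ∩ B| = 3; needs |A ∩ B| ≤ |A ∖ B| — true.
(c) upland: |A| = 5, |A ∩ B| = 3; needs |A ∩ B| = 3 — true.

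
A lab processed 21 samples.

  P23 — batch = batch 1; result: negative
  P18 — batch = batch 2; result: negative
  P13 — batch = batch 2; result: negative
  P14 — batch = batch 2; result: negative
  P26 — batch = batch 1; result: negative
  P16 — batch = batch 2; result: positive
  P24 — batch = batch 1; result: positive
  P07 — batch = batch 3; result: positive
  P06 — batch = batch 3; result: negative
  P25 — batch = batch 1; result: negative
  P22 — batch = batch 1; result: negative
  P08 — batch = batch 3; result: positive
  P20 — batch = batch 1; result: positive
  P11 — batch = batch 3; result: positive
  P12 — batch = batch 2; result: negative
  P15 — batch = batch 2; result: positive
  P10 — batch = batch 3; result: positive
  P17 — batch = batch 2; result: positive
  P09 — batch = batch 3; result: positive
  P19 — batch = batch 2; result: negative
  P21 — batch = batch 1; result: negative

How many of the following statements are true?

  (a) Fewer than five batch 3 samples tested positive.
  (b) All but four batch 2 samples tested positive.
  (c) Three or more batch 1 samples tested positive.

(a) batch 3: |A| = 6, |A ∩ B| = 5; needs |A ∩ B| < 5 — false.
(b) batch 2: |A| = 8, |A ∩ B| = 3; needs |A ∖ B| = 4 — false.
(c) batch 1: |A| = 7, |A ∩ B| = 2; needs |A ∩ B| ≥ 3 — false.

0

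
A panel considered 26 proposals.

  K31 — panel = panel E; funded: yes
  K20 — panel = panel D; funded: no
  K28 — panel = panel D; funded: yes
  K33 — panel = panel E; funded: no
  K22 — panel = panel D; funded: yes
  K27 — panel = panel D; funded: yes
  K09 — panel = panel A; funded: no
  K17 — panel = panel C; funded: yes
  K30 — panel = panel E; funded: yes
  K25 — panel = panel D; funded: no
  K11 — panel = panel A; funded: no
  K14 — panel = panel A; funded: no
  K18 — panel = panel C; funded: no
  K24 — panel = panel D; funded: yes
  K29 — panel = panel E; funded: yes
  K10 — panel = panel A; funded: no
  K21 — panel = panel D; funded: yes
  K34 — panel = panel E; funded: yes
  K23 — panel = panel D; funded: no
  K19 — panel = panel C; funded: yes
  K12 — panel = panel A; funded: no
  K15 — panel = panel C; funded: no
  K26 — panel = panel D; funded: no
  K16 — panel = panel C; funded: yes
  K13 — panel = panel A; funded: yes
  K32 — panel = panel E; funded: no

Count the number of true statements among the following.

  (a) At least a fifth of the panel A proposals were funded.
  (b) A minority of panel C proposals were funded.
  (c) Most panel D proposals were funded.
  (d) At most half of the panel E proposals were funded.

1

(a) panel A: |A| = 6, |A ∩ B| = 1; needs |A ∩ B| / |A| ≥ 1/5 — false.
(b) panel C: |A| = 5, |A ∩ B| = 3; needs |A ∩ B| < |A ∖ B| — false.
(c) panel D: |A| = 9, |A ∩ B| = 5; needs |A ∩ B| > |A ∖ B| — true.
(d) panel E: |A| = 6, |A ∩ B| = 4; needs |A ∩ B| ≤ |A ∖ B| — false.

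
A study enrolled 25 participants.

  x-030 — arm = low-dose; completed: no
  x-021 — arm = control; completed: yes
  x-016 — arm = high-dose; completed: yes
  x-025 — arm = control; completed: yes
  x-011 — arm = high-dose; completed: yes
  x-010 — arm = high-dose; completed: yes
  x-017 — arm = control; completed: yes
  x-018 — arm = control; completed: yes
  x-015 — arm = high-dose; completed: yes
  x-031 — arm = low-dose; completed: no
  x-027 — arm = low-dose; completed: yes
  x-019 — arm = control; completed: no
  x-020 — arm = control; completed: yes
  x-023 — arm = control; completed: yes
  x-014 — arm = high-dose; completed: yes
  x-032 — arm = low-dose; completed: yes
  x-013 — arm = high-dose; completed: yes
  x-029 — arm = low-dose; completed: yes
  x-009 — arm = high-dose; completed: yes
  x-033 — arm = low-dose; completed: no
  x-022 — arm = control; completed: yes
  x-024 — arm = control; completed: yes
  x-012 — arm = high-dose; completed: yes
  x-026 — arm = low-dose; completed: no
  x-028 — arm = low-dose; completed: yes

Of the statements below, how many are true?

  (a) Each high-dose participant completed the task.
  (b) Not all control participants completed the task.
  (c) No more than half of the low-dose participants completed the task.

(a) high-dose: |A| = 8, |A ∩ B| = 8; needs A ⊆ B, i.e. every element of A is in B (|A ∖ B| = 0) — true.
(b) control: |A| = 9, |A ∩ B| = 8; needs A ⊄ B (|A ∖ B| ≥ 1) — true.
(c) low-dose: |A| = 8, |A ∩ B| = 4; needs |A ∩ B| ≤ |A ∖ B| — true.

3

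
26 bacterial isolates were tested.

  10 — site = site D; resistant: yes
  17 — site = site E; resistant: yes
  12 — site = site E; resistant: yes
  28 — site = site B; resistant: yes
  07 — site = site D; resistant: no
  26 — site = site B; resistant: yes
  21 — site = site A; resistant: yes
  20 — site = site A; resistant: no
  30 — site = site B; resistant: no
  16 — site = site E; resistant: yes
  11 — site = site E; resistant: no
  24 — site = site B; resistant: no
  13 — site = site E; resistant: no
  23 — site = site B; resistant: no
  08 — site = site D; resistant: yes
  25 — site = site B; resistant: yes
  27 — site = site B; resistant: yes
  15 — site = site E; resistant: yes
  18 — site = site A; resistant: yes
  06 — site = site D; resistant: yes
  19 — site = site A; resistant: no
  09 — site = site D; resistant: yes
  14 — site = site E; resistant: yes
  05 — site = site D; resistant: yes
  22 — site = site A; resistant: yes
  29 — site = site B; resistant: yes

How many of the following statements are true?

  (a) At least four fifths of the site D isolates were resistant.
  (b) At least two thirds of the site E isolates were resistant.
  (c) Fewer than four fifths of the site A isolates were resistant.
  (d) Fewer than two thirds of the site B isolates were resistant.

(a) site D: |A| = 6, |A ∩ B| = 5; needs |A ∩ B| / |A| ≥ 4/5 — true.
(b) site E: |A| = 7, |A ∩ B| = 5; needs |A ∩ B| / |A| ≥ 2/3 — true.
(c) site A: |A| = 5, |A ∩ B| = 3; needs |A ∩ B| / |A| < 4/5 — true.
(d) site B: |A| = 8, |A ∩ B| = 5; needs |A ∩ B| / |A| < 2/3 — true.

4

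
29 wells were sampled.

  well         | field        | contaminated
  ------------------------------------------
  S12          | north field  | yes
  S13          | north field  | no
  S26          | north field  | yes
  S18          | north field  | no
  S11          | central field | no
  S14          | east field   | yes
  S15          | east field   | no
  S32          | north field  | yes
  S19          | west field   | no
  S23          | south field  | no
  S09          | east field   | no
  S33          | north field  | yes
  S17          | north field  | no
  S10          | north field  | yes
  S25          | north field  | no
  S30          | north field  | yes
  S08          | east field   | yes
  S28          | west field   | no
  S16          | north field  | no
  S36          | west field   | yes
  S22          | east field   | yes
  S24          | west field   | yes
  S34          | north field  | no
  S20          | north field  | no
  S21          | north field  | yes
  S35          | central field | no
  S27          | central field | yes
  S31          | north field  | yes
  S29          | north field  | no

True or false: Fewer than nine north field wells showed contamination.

True

Truth condition: |A ∩ B| < 9.
|A| = 16, |A ∩ B| = 8, |A ∖ B| = 8.
|A ∩ B| = 8, so the statement is true.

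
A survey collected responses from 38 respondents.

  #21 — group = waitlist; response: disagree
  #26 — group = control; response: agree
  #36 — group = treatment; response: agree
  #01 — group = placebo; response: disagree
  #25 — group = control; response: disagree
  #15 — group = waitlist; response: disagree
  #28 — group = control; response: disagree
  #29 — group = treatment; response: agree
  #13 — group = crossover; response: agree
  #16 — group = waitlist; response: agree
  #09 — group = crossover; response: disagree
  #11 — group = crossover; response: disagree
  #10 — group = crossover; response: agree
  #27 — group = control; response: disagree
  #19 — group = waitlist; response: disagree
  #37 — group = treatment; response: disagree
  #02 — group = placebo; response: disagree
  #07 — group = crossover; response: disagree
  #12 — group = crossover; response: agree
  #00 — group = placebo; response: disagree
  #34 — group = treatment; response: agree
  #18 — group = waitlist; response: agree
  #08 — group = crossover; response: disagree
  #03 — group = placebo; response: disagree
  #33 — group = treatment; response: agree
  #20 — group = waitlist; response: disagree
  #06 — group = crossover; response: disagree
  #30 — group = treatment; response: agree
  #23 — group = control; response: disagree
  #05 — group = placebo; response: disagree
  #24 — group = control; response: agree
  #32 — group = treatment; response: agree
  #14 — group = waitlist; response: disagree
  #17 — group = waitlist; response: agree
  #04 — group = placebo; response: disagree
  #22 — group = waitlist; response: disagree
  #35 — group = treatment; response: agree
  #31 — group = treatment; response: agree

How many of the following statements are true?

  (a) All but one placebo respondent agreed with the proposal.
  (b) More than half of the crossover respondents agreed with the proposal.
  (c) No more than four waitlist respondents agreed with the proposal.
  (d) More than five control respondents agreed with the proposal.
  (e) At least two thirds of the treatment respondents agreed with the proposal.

(a) placebo: |A| = 6, |A ∩ B| = 0; needs |A ∖ B| = 1 — false.
(b) crossover: |A| = 8, |A ∩ B| = 3; needs |A ∩ B| > |A ∖ B| — false.
(c) waitlist: |A| = 9, |A ∩ B| = 3; needs |A ∩ B| ≤ 4 — true.
(d) control: |A| = 6, |A ∩ B| = 2; needs |A ∩ B| > 5 — false.
(e) treatment: |A| = 9, |A ∩ B| = 8; needs |A ∩ B| / |A| ≥ 2/3 — true.

2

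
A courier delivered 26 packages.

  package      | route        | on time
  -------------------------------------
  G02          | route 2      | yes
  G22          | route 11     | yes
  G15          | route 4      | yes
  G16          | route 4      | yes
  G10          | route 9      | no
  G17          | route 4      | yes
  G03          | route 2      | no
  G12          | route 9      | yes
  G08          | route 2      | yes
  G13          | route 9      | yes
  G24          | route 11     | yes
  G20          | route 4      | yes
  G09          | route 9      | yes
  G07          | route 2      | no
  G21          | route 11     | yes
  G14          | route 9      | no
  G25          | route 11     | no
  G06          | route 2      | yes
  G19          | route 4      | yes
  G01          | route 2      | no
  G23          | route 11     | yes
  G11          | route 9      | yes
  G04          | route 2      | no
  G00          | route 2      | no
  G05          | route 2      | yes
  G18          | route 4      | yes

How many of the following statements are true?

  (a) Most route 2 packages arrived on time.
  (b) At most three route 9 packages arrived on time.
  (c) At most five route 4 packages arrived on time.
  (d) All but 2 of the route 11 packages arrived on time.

0

(a) route 2: |A| = 9, |A ∩ B| = 4; needs |A ∩ B| > |A ∖ B| — false.
(b) route 9: |A| = 6, |A ∩ B| = 4; needs |A ∩ B| ≤ 3 — false.
(c) route 4: |A| = 6, |A ∩ B| = 6; needs |A ∩ B| ≤ 5 — false.
(d) route 11: |A| = 5, |A ∩ B| = 4; needs |A ∖ B| = 2 — false.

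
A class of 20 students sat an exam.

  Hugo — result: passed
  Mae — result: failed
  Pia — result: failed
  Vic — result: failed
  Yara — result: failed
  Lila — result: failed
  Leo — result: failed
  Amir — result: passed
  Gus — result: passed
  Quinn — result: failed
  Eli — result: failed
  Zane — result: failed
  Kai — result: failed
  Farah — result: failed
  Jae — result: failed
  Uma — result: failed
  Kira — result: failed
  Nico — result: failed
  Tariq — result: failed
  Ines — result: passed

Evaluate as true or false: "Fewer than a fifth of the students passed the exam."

'Fewer than a fifth of the students passed the exam' holds iff |A ∩ B| / |A| < 1/5.
|A| = 20, |A ∩ B| = 4, |A ∖ B| = 16.
|A ∩ B|/|A| = 4/20, so the statement is false.

False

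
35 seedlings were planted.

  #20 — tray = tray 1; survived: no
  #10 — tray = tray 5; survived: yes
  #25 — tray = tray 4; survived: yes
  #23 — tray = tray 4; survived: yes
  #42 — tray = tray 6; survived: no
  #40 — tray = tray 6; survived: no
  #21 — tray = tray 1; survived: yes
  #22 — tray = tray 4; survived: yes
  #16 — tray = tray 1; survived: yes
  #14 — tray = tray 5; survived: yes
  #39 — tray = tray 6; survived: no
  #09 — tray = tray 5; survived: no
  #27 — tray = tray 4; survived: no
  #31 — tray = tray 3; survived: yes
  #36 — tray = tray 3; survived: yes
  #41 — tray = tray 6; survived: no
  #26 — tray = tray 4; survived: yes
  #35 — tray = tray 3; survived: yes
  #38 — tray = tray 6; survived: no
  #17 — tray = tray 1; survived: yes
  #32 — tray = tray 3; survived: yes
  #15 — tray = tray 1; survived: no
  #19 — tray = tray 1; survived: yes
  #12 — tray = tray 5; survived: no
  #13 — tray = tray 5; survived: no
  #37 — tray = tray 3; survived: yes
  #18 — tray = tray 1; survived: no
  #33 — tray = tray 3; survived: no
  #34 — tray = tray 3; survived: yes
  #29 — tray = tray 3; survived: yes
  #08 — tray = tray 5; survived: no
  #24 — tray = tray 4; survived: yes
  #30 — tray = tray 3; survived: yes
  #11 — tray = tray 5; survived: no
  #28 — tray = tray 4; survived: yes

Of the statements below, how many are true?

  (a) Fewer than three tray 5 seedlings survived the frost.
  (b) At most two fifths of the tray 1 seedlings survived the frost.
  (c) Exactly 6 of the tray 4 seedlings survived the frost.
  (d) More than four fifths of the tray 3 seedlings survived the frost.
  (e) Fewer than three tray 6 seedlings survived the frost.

(a) tray 5: |A| = 7, |A ∩ B| = 2; needs |A ∩ B| < 3 — true.
(b) tray 1: |A| = 7, |A ∩ B| = 4; needs |A ∩ B| / |A| ≤ 2/5 — false.
(c) tray 4: |A| = 7, |A ∩ B| = 6; needs |A ∩ B| = 6 — true.
(d) tray 3: |A| = 9, |A ∩ B| = 8; needs |A ∩ B| / |A| > 4/5 — true.
(e) tray 6: |A| = 5, |A ∩ B| = 0; needs |A ∩ B| < 3 — true.

4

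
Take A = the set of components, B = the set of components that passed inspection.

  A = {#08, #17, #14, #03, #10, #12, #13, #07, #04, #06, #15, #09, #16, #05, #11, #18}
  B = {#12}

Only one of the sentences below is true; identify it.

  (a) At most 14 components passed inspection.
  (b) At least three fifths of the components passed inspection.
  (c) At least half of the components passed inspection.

(a)

|A| = 16, |A ∩ B| = 1, |A ∖ B| = 15.
(a) requires |A ∩ B| ≤ 14: true.
(b) requires |A ∩ B| / |A| ≥ 3/5: false.
(c) requires |A ∩ B| ≥ |A ∖ B|: false.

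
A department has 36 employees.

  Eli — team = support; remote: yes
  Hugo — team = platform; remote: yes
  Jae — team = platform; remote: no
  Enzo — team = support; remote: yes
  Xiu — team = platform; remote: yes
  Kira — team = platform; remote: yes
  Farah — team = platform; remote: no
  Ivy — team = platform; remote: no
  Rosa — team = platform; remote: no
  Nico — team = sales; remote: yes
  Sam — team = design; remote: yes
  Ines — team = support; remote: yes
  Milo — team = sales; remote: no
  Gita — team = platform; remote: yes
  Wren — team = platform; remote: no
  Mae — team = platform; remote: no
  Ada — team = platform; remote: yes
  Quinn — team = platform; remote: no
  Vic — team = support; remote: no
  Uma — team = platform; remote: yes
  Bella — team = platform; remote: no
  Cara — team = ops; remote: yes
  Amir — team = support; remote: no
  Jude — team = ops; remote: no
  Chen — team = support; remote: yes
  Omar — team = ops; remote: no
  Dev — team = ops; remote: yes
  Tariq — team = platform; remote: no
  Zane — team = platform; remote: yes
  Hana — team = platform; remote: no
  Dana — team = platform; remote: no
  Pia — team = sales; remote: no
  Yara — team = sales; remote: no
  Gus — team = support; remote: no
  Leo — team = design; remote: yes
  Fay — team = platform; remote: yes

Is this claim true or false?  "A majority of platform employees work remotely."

False

The determiner here denotes the relation: |A ∩ B| > |A ∖ B|.
|A| = 19, |A ∩ B| = 8, |A ∖ B| = 11.
8 < 11, so the statement is false.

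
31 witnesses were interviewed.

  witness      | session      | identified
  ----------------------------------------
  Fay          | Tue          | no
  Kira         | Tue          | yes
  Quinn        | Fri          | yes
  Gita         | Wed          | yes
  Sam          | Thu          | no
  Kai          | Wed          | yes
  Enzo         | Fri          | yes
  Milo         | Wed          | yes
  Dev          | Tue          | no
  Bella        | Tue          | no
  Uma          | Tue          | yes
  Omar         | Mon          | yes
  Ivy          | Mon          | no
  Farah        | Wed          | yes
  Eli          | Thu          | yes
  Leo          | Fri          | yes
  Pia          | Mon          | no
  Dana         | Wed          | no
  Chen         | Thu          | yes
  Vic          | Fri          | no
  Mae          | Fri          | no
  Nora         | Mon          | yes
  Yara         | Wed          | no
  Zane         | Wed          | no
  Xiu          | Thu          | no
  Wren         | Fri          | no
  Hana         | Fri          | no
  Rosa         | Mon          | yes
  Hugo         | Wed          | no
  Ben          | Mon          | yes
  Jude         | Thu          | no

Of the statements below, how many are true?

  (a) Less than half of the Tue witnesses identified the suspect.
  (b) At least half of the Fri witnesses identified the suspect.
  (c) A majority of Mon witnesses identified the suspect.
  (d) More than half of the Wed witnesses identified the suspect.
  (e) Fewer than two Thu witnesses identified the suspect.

(a) Tue: |A| = 5, |A ∩ B| = 2; needs |A ∩ B| < |A ∖ B| — true.
(b) Fri: |A| = 7, |A ∩ B| = 3; needs |A ∩ B| ≥ |A ∖ B| — false.
(c) Mon: |A| = 6, |A ∩ B| = 4; needs |A ∩ B| > |A ∖ B| — true.
(d) Wed: |A| = 8, |A ∩ B| = 4; needs |A ∩ B| > |A ∖ B| — false.
(e) Thu: |A| = 5, |A ∩ B| = 2; needs |A ∩ B| < 2 — false.

2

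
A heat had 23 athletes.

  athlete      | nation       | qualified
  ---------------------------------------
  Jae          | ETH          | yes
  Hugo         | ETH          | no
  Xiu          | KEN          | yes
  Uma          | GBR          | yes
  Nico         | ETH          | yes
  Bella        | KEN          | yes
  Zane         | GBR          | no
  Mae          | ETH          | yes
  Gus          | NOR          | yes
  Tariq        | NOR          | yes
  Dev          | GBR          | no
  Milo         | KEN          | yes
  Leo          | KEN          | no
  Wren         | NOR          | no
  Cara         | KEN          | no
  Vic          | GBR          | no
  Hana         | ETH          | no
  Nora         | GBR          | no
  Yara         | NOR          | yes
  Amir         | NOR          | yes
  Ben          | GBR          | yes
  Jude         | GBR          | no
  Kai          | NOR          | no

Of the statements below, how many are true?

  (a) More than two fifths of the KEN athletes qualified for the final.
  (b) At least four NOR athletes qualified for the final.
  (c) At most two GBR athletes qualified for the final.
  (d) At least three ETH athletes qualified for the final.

(a) KEN: |A| = 5, |A ∩ B| = 3; needs |A ∩ B| / |A| > 2/5 — true.
(b) NOR: |A| = 6, |A ∩ B| = 4; needs |A ∩ B| ≥ 4 — true.
(c) GBR: |A| = 7, |A ∩ B| = 2; needs |A ∩ B| ≤ 2 — true.
(d) ETH: |A| = 5, |A ∩ B| = 3; needs |A ∩ B| ≥ 3 — true.

4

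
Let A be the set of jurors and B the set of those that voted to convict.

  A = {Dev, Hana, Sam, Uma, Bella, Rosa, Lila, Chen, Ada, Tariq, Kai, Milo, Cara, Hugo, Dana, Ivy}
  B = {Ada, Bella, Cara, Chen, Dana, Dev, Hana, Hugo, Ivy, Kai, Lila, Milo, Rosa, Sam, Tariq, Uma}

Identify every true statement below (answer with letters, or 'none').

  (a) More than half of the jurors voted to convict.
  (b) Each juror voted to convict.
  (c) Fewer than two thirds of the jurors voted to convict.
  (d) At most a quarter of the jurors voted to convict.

|A| = 16, |A ∩ B| = 16, |A ∖ B| = 0.
(a) |A ∩ B| > |A ∖ B|: holds.
(b) A ⊆ B, i.e. every element of A is in B (|A ∖ B| = 0): holds.
(c) |A ∩ B| / |A| < 2/3: fails.
(d) |A ∩ B| / |A| ≤ 1/4: fails.

(a), (b)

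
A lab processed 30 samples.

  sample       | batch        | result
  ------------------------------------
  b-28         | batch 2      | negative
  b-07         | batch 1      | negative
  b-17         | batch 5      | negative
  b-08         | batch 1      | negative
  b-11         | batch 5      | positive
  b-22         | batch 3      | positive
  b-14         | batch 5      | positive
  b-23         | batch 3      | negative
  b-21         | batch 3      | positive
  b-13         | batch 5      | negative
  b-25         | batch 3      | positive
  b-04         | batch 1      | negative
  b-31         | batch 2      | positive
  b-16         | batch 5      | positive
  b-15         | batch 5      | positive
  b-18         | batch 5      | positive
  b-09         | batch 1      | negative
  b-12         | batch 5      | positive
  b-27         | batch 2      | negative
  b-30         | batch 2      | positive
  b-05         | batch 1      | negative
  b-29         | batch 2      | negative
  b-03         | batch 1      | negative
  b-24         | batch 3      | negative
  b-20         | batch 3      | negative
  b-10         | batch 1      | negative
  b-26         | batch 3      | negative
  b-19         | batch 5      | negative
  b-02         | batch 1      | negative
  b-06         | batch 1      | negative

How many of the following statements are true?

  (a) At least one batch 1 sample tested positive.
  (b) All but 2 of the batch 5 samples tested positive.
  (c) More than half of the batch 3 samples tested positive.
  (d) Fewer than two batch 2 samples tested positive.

0

(a) batch 1: |A| = 9, |A ∩ B| = 0; needs A ∩ B ≠ ∅ (|A ∩ B| ≥ 1) — false.
(b) batch 5: |A| = 9, |A ∩ B| = 6; needs |A ∖ B| = 2 — false.
(c) batch 3: |A| = 7, |A ∩ B| = 3; needs |A ∩ B| > |A ∖ B| — false.
(d) batch 2: |A| = 5, |A ∩ B| = 2; needs |A ∩ B| < 2 — false.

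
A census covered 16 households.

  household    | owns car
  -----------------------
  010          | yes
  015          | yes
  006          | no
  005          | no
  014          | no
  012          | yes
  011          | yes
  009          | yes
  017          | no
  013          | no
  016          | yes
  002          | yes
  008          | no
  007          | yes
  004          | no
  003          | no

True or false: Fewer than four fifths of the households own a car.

True

The determiner here denotes the relation: |A ∩ B| / |A| < 4/5.
|A| = 16, |A ∩ B| = 8, |A ∖ B| = 8.
|A ∩ B|/|A| = 8/16, so the statement is true.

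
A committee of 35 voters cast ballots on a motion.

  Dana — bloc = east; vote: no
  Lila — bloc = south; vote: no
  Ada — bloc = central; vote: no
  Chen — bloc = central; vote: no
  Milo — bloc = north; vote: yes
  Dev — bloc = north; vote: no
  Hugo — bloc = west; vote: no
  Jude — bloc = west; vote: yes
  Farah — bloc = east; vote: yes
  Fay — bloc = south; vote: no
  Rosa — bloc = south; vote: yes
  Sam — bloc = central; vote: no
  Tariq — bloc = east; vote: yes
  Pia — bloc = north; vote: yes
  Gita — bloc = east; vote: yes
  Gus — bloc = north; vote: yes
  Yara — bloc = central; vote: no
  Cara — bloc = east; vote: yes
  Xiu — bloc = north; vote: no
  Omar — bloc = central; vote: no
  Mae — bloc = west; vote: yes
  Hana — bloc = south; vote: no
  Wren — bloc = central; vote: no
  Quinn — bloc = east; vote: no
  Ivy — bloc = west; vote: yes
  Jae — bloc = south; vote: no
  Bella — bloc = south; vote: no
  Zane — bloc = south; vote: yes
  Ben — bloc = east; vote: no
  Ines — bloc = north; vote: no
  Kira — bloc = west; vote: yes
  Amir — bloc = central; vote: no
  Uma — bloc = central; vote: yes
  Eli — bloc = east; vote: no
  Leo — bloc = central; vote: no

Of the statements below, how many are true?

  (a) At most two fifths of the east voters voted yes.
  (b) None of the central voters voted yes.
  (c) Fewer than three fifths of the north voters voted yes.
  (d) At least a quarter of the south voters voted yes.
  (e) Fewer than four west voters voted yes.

(a) east: |A| = 8, |A ∩ B| = 4; needs |A ∩ B| / |A| ≤ 2/5 — false.
(b) central: |A| = 9, |A ∩ B| = 1; needs A ∩ B = ∅ (|A ∩ B| = 0) — false.
(c) north: |A| = 6, |A ∩ B| = 3; needs |A ∩ B| / |A| < 3/5 — true.
(d) south: |A| = 7, |A ∩ B| = 2; needs |A ∩ B| / |A| ≥ 1/4 — true.
(e) west: |A| = 5, |A ∩ B| = 4; needs |A ∩ B| < 4 — false.

2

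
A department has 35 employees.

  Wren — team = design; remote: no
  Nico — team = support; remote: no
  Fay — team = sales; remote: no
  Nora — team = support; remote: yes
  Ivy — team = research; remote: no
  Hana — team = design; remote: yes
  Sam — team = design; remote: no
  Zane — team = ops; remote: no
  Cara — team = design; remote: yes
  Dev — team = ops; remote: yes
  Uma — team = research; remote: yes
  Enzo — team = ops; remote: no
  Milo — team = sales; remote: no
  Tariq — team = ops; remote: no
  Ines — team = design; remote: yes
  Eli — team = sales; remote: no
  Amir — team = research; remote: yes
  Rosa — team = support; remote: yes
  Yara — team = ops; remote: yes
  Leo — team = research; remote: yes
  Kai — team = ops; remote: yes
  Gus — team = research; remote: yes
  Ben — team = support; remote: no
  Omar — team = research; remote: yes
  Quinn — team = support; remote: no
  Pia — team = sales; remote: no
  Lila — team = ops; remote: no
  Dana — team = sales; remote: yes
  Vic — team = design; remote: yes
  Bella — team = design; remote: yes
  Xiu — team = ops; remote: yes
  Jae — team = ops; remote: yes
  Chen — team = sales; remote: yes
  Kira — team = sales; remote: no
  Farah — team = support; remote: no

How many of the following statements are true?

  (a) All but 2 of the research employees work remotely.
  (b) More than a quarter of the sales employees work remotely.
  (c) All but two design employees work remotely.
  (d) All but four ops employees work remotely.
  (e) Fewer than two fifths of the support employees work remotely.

4

(a) research: |A| = 6, |A ∩ B| = 5; needs |A ∖ B| = 2 — false.
(b) sales: |A| = 7, |A ∩ B| = 2; needs |A ∩ B| / |A| > 1/4 — true.
(c) design: |A| = 7, |A ∩ B| = 5; needs |A ∖ B| = 2 — true.
(d) ops: |A| = 9, |A ∩ B| = 5; needs |A ∖ B| = 4 — true.
(e) support: |A| = 6, |A ∩ B| = 2; needs |A ∩ B| / |A| < 2/5 — true.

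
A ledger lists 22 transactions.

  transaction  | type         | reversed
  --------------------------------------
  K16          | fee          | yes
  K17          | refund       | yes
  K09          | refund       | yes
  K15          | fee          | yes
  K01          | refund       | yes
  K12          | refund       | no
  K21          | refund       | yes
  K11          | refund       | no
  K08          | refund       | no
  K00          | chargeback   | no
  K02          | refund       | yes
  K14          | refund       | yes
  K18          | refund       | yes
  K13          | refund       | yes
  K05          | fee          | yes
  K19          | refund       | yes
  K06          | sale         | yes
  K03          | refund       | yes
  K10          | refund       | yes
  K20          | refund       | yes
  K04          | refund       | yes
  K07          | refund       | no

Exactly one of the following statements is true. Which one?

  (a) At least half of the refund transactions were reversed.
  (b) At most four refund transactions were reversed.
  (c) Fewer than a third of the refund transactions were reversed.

(a)

|A| = 17, |A ∩ B| = 13, |A ∖ B| = 4.
(a) requires |A ∩ B| ≥ |A ∖ B|: true.
(b) requires |A ∩ B| ≤ 4: false.
(c) requires |A ∩ B| / |A| < 1/3: false.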